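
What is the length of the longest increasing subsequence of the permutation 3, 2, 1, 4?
2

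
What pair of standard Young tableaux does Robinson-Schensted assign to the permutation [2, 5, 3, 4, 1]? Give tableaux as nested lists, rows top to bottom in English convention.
P = [[1, 3, 4], [2], [5]], Q = [[1, 2, 4], [3], [5]]

Insert each entry of the permutation into P by Schensted row insertion, recording in Q the position of each new cell.

Insert 2: appended to row 1. P = [[2]].
Insert 5: appended to row 1. P = [[2, 5]].
Insert 3: 3 bumps 5 from row 1; 5 starts row 2. P = [[2, 3], [5]].
Insert 4: appended to row 1. P = [[2, 3, 4], [5]].
Insert 1: 1 bumps 2 from row 1; 2 bumps 5 from row 2; 5 starts row 3. P = [[1, 3, 4], [2], [5]].

So P = [[1, 3, 4], [2], [5]], Q = [[1, 2, 4], [3], [5]].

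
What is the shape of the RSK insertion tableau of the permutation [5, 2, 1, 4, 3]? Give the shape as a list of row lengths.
RSK row insertion gives P = [[1, 3], [2, 4], [5]], which has shape [2, 2, 1].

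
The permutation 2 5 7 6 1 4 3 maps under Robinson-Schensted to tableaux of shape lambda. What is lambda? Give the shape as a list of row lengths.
[3, 2, 1, 1]

RSK row insertion gives P = [[1, 3, 6], [2, 4], [5], [7]], which has shape [3, 2, 1, 1].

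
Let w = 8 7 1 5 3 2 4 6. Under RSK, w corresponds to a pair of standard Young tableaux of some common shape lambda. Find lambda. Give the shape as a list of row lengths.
[4, 1, 1, 1, 1]

RSK row insertion gives P = [[1, 2, 4, 6], [3], [5], [7], [8]], which has shape [4, 1, 1, 1, 1].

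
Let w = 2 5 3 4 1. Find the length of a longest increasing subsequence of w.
3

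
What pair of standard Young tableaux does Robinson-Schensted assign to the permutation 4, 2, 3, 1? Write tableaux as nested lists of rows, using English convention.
P = [[1, 3], [2], [4]], Q = [[1, 3], [2], [4]]

Insert each entry of the permutation into P by Schensted row insertion, recording in Q the position of each new cell.

Insert 4: appended to row 1. P = [[4]].
Insert 2: 2 bumps 4 from row 1; 4 starts row 2. P = [[2], [4]].
Insert 3: appended to row 1. P = [[2, 3], [4]].
Insert 1: 1 bumps 2 from row 1; 2 bumps 4 from row 2; 4 starts row 3. P = [[1, 3], [2], [4]].

So P = [[1, 3], [2], [4]], Q = [[1, 3], [2], [4]].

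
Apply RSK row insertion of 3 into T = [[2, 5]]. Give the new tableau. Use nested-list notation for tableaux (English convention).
In row 1, 3 replaces 5 (the leftmost entry greater than 3); 5 is bumped to row 2. 5 starts a new row 2. The new tableau is [[2, 3], [5]].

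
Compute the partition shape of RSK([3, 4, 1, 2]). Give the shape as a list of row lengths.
Row-insert each entry into an empty tableau.

After inserting 3: P = [[3]].
After inserting 4: P = [[3, 4]].
After inserting 1: P = [[1, 4], [3]].
After inserting 2: P = [[1, 2], [3, 4]].

The final insertion tableau P = [[1, 2], [3, 4]] has shape [2, 2].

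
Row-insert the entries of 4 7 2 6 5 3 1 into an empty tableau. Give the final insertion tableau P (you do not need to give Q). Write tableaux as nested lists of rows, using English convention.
Insert 4: appended to row 1. P = [[4]].
Insert 7: appended to row 1. P = [[4, 7]].
Insert 2: 2 bumps 4 from row 1; 4 starts row 2. P = [[2, 7], [4]].
Insert 6: 6 bumps 7 from row 1; 7 appends to row 2. P = [[2, 6], [4, 7]].
Insert 5: 5 bumps 6 from row 1; 6 bumps 7 from row 2; 7 starts row 3. P = [[2, 5], [4, 6], [7]].
Insert 3: 3 bumps 5 from row 1; 5 bumps 6 from row 2; 6 bumps 7 from row 3; 7 starts row 4. P = [[2, 3], [4, 5], [6], [7]].
Insert 1: 1 bumps 2 from row 1; 2 bumps 4 from row 2; 4 bumps 6 from row 3; 6 bumps 7 from row 4; 7 starts row 5. P = [[1, 3], [2, 5], [4], [6], [7]].

So P = [[1, 3], [2, 5], [4], [6], [7]].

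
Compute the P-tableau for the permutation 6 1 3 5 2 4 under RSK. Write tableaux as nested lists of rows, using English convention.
Insert 6: appended to row 1. P = [[6]].
Insert 1: 1 bumps 6 from row 1; 6 starts row 2. P = [[1], [6]].
Insert 3: appended to row 1. P = [[1, 3], [6]].
Insert 5: appended to row 1. P = [[1, 3, 5], [6]].
Insert 2: 2 bumps 3 from row 1; 3 bumps 6 from row 2; 6 starts row 3. P = [[1, 2, 5], [3], [6]].
Insert 4: 4 bumps 5 from row 1; 5 appends to row 2. P = [[1, 2, 4], [3, 5], [6]].

So P = [[1, 2, 4], [3, 5], [6]].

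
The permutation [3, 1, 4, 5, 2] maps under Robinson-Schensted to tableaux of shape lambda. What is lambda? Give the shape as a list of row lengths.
[3, 2]

RSK row insertion gives P = [[1, 2, 5], [3, 4]], which has shape [3, 2].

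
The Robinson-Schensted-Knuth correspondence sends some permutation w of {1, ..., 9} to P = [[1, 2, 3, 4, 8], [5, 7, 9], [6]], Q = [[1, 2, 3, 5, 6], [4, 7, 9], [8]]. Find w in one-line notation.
Reverse RSK: for i = n, n-1, ..., 1, locate i in Q, remove the corresponding corner cell from P, and reverse-bump its entry up through P; the value ejected from row 1 is w(i).

So w = 1 2 6 3 7 9 5 4 8.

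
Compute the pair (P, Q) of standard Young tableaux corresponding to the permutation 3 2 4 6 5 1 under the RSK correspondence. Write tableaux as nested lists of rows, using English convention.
P = [[1, 4, 5], [2, 6], [3]], Q = [[1, 3, 4], [2, 5], [6]]

Insert each entry of the permutation into P by Schensted row insertion, recording in Q the position of each new cell.

Insert 3: appended to row 1. P = [[3]].
Insert 2: 2 bumps 3 from row 1; 3 starts row 2. P = [[2], [3]].
Insert 4: appended to row 1. P = [[2, 4], [3]].
Insert 6: appended to row 1. P = [[2, 4, 6], [3]].
Insert 5: 5 bumps 6 from row 1; 6 appends to row 2. P = [[2, 4, 5], [3, 6]].
Insert 1: 1 bumps 2 from row 1; 2 bumps 3 from row 2; 3 starts row 3. P = [[1, 4, 5], [2, 6], [3]].

So P = [[1, 4, 5], [2, 6], [3]], Q = [[1, 3, 4], [2, 5], [6]].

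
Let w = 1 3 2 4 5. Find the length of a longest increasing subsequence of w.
4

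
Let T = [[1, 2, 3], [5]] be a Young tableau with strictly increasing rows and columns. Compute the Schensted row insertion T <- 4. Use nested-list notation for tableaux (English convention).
[[1, 2, 3, 4], [5]]

4 is larger than every entry of row 1, so it is appended to row 1. The new tableau is [[1, 2, 3, 4], [5]].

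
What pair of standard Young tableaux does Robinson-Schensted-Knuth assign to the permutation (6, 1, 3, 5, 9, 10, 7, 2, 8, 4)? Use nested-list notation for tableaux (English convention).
P = [[1, 2, 4, 7, 8], [3, 5, 10], [6, 9]], Q = [[1, 3, 4, 5, 6], [2, 7, 9], [8, 10]]

Insert each entry of the permutation into P by Schensted row insertion, recording in Q the position of each new cell.

Insert 6: appended to row 1. P = [[6]].
Insert 1: 1 bumps 6 from row 1; 6 starts row 2. P = [[1], [6]].
Insert 3: appended to row 1. P = [[1, 3], [6]].
Insert 5: appended to row 1. P = [[1, 3, 5], [6]].
Insert 9: appended to row 1. P = [[1, 3, 5, 9], [6]].
Insert 10: appended to row 1. P = [[1, 3, 5, 9, 10], [6]].
Insert 7: 7 bumps 9 from row 1; 9 appends to row 2. P = [[1, 3, 5, 7, 10], [6, 9]].
Insert 2: 2 bumps 3 from row 1; 3 bumps 6 from row 2; 6 starts row 3. P = [[1, 2, 5, 7, 10], [3, 9], [6]].
Insert 8: 8 bumps 10 from row 1; 10 appends to row 2. P = [[1, 2, 5, 7, 8], [3, 9, 10], [6]].
Insert 4: 4 bumps 5 from row 1; 5 bumps 9 from row 2; 9 appends to row 3. P = [[1, 2, 4, 7, 8], [3, 5, 10], [6, 9]].

So P = [[1, 2, 4, 7, 8], [3, 5, 10], [6, 9]], Q = [[1, 3, 4, 5, 6], [2, 7, 9], [8, 10]].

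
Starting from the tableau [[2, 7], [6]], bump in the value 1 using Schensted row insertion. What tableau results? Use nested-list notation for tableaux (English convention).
[[1, 7], [2], [6]]

In row 1, 1 replaces 2 (the leftmost entry greater than 1); 2 is bumped to row 2. In row 2, 2 replaces 6 (the leftmost entry greater than 2); 6 is bumped to row 3. 6 starts a new row 3. The new tableau is [[1, 7], [2], [6]].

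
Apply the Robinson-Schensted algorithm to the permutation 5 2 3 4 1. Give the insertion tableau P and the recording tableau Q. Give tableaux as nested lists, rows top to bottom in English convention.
P = [[1, 3, 4], [2], [5]], Q = [[1, 3, 4], [2], [5]]

Insert each entry of the permutation into P by Schensted row insertion, recording in Q the position of each new cell.

Insert 5: appended to row 1. P = [[5]].
Insert 2: 2 bumps 5 from row 1; 5 starts row 2. P = [[2], [5]].
Insert 3: appended to row 1. P = [[2, 3], [5]].
Insert 4: appended to row 1. P = [[2, 3, 4], [5]].
Insert 1: 1 bumps 2 from row 1; 2 bumps 5 from row 2; 5 starts row 3. P = [[1, 3, 4], [2], [5]].

So P = [[1, 3, 4], [2], [5]], Q = [[1, 3, 4], [2], [5]].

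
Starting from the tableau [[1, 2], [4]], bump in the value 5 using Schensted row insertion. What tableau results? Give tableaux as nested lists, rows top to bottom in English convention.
5 is larger than every entry of row 1, so it is appended to row 1. The new tableau is [[1, 2, 5], [4]].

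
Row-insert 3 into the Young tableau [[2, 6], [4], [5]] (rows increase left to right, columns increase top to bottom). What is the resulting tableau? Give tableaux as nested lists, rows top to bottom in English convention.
In row 1, 3 replaces 6 (the leftmost entry greater than 3); 6 is bumped to row 2. 6 is appended to row 2. The new tableau is [[2, 3], [4, 6], [5]].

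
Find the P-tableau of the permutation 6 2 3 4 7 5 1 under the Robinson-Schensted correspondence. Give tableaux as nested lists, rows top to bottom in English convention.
P = [[1, 3, 4, 5], [2, 7], [6]]

Insert 6: appended to row 1. P = [[6]].
Insert 2: 2 bumps 6 from row 1; 6 starts row 2. P = [[2], [6]].
Insert 3: appended to row 1. P = [[2, 3], [6]].
Insert 4: appended to row 1. P = [[2, 3, 4], [6]].
Insert 7: appended to row 1. P = [[2, 3, 4, 7], [6]].
Insert 5: 5 bumps 7 from row 1; 7 appends to row 2. P = [[2, 3, 4, 5], [6, 7]].
Insert 1: 1 bumps 2 from row 1; 2 bumps 6 from row 2; 6 starts row 3. P = [[1, 3, 4, 5], [2, 7], [6]].

So P = [[1, 3, 4, 5], [2, 7], [6]].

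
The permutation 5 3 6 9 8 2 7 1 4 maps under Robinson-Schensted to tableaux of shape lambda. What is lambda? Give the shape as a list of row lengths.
[3, 2, 2, 2]

RSK row insertion gives P = [[1, 4, 7], [2, 6], [3, 8], [5, 9]], which has shape [3, 2, 2, 2].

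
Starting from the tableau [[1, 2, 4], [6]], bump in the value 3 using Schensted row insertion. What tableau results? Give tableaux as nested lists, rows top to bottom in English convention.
In row 1, 3 replaces 4 (the leftmost entry greater than 3); 4 is bumped to row 2. In row 2, 4 replaces 6 (the leftmost entry greater than 4); 6 is bumped to row 3. 6 starts a new row 3. The new tableau is [[1, 2, 3], [4], [6]].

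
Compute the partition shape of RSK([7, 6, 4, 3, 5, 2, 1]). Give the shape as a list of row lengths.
Row-insert each entry into an empty tableau.

After inserting 7: P = [[7]].
After inserting 6: P = [[6], [7]].
After inserting 4: P = [[4], [6], [7]].
After inserting 3: P = [[3], [4], [6], [7]].
After inserting 5: P = [[3, 5], [4], [6], [7]].
After inserting 2: P = [[2, 5], [3], [4], [6], [7]].
After inserting 1: P = [[1, 5], [2], [3], [4], [6], [7]].

The final insertion tableau P = [[1, 5], [2], [3], [4], [6], [7]] has shape [2, 1, 1, 1, 1, 1].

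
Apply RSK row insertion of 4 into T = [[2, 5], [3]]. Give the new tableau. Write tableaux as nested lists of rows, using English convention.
In row 1, 4 replaces 5 (the leftmost entry greater than 4); 5 is bumped to row 2. 5 is appended to row 2. The new tableau is [[2, 4], [3, 5]].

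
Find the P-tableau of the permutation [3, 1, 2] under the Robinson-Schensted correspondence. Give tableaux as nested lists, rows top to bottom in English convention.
P = [[1, 2], [3]]

Insert 3: appended to row 1. P = [[3]].
Insert 1: 1 bumps 3 from row 1; 3 starts row 2. P = [[1], [3]].
Insert 2: appended to row 1. P = [[1, 2], [3]].

So P = [[1, 2], [3]].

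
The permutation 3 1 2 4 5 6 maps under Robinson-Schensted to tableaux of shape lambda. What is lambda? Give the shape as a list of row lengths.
[5, 1]

RSK row insertion gives P = [[1, 2, 4, 5, 6], [3]], which has shape [5, 1].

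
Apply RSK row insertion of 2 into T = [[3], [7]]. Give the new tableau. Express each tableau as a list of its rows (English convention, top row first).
[[2], [3], [7]]

In row 1, 2 replaces 3 (the leftmost entry greater than 2); 3 is bumped to row 2. In row 2, 3 replaces 7 (the leftmost entry greater than 3); 7 is bumped to row 3. 7 starts a new row 3. The new tableau is [[2], [3], [7]].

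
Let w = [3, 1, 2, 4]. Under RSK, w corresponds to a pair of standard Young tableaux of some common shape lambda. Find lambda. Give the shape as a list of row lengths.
[3, 1]

Row-insert each entry into an empty tableau.

After inserting 3: P = [[3]].
After inserting 1: P = [[1], [3]].
After inserting 2: P = [[1, 2], [3]].
After inserting 4: P = [[1, 2, 4], [3]].

The final insertion tableau P = [[1, 2, 4], [3]] has shape [3, 1].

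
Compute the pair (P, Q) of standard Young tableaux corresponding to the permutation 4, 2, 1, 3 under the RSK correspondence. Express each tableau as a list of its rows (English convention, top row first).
Insert each entry of the permutation into P by Schensted row insertion, recording in Q the position of each new cell.

After inserting 4: P = [[4]].
After inserting 2: P = [[2], [4]].
After inserting 1: P = [[1], [2], [4]].
After inserting 3: P = [[1, 3], [2], [4]].

So P = [[1, 3], [2], [4]], Q = [[1, 4], [2], [3]].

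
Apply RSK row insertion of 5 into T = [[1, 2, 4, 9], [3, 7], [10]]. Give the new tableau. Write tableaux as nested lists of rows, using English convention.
In row 1, 5 replaces 9 (the leftmost entry greater than 5); 9 is bumped to row 2. 9 is appended to row 2. The new tableau is [[1, 2, 4, 5], [3, 7, 9], [10]].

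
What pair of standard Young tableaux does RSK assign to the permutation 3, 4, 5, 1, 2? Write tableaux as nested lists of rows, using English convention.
P = [[1, 2, 5], [3, 4]], Q = [[1, 2, 3], [4, 5]]

Insert each entry of the permutation into P by Schensted row insertion, recording in Q the position of each new cell.

Insert 3: appended to row 1. P = [[3]].
Insert 4: appended to row 1. P = [[3, 4]].
Insert 5: appended to row 1. P = [[3, 4, 5]].
Insert 1: 1 bumps 3 from row 1; 3 starts row 2. P = [[1, 4, 5], [3]].
Insert 2: 2 bumps 4 from row 1; 4 appends to row 2. P = [[1, 2, 5], [3, 4]].

So P = [[1, 2, 5], [3, 4]], Q = [[1, 2, 3], [4, 5]].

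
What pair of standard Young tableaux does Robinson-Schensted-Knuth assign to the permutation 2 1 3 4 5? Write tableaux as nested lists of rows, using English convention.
Insert each entry of the permutation into P by Schensted row insertion, recording in Q the position of each new cell.

Insert 2: appended to row 1. P = [[2]], Q = [[1]].
Insert 1: 1 bumps 2 from row 1; 2 starts row 2. P = [[1], [2]], Q = [[1], [2]].
Insert 3: appended to row 1. P = [[1, 3], [2]], Q = [[1, 3], [2]].
Insert 4: appended to row 1. P = [[1, 3, 4], [2]], Q = [[1, 3, 4], [2]].
Insert 5: appended to row 1. P = [[1, 3, 4, 5], [2]], Q = [[1, 3, 4, 5], [2]].

So P = [[1, 3, 4, 5], [2]], Q = [[1, 3, 4, 5], [2]].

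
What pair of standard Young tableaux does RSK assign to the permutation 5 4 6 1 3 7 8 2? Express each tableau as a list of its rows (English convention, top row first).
P = [[1, 2, 7, 8], [3, 6], [4], [5]], Q = [[1, 3, 6, 7], [2, 5], [4], [8]]

Insert each entry of the permutation into P by Schensted row insertion, recording in Q the position of each new cell.

Insert 5: appended to row 1. P = [[5]], Q = [[1]].
Insert 4: 4 bumps 5 from row 1; 5 starts row 2. P = [[4], [5]], Q = [[1], [2]].
Insert 6: appended to row 1. P = [[4, 6], [5]], Q = [[1, 3], [2]].
Insert 1: 1 bumps 4 from row 1; 4 bumps 5 from row 2; 5 starts row 3. P = [[1, 6], [4], [5]], Q = [[1, 3], [2], [4]].
Insert 3: 3 bumps 6 from row 1; 6 appends to row 2. P = [[1, 3], [4, 6], [5]], Q = [[1, 3], [2, 5], [4]].
Insert 7: appended to row 1. P = [[1, 3, 7], [4, 6], [5]], Q = [[1, 3, 6], [2, 5], [4]].
Insert 8: appended to row 1. P = [[1, 3, 7, 8], [4, 6], [5]], Q = [[1, 3, 6, 7], [2, 5], [4]].
Insert 2: 2 bumps 3 from row 1; 3 bumps 4 from row 2; 4 bumps 5 from row 3; 5 starts row 4. P = [[1, 2, 7, 8], [3, 6], [4], [5]], Q = [[1, 3, 6, 7], [2, 5], [4], [8]].

So P = [[1, 2, 7, 8], [3, 6], [4], [5]], Q = [[1, 3, 6, 7], [2, 5], [4], [8]].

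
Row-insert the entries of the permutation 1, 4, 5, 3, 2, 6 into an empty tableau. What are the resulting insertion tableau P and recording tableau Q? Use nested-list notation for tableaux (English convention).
P = [[1, 2, 5, 6], [3], [4]], Q = [[1, 2, 3, 6], [4], [5]]

Insert each entry of the permutation into P by Schensted row insertion, recording in Q the position of each new cell.

After inserting 1: P = [[1]].
After inserting 4: P = [[1, 4]].
After inserting 5: P = [[1, 4, 5]].
After inserting 3: P = [[1, 3, 5], [4]].
After inserting 2: P = [[1, 2, 5], [3], [4]].
After inserting 6: P = [[1, 2, 5, 6], [3], [4]].

So P = [[1, 2, 5, 6], [3], [4]], Q = [[1, 2, 3, 6], [4], [5]].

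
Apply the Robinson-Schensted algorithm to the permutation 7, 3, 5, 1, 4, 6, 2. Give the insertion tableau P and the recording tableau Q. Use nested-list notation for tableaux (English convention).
Insert each entry of the permutation into P by Schensted row insertion, recording in Q the position of each new cell.

Insert 7: appended to row 1. P = [[7]].
Insert 3: 3 bumps 7 from row 1; 7 starts row 2. P = [[3], [7]].
Insert 5: appended to row 1. P = [[3, 5], [7]].
Insert 1: 1 bumps 3 from row 1; 3 bumps 7 from row 2; 7 starts row 3. P = [[1, 5], [3], [7]].
Insert 4: 4 bumps 5 from row 1; 5 appends to row 2. P = [[1, 4], [3, 5], [7]].
Insert 6: appended to row 1. P = [[1, 4, 6], [3, 5], [7]].
Insert 2: 2 bumps 4 from row 1; 4 bumps 5 from row 2; 5 bumps 7 from row 3; 7 starts row 4. P = [[1, 2, 6], [3, 4], [5], [7]].

So P = [[1, 2, 6], [3, 4], [5], [7]], Q = [[1, 3, 6], [2, 5], [4], [7]].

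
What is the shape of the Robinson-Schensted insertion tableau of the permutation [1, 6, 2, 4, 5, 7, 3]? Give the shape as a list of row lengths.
Row-insert each entry into an empty tableau.

After inserting 1: P = [[1]].
After inserting 6: P = [[1, 6]].
After inserting 2: P = [[1, 2], [6]].
After inserting 4: P = [[1, 2, 4], [6]].
After inserting 5: P = [[1, 2, 4, 5], [6]].
After inserting 7: P = [[1, 2, 4, 5, 7], [6]].
After inserting 3: P = [[1, 2, 3, 5, 7], [4], [6]].

The final insertion tableau P = [[1, 2, 3, 5, 7], [4], [6]] has shape [5, 1, 1].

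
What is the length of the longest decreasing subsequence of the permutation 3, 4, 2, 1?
3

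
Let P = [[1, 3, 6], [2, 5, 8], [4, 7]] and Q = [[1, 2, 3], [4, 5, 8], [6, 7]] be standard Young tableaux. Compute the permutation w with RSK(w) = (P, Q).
4 7 8 2 5 1 3 6

Reverse the RSK construction: for i from n down to 1, find the cell of Q containing i, remove the entry at that cell from P, and reverse-bump it up through P; the value ejected from row 1 is w(i).

Step i=8: Q has 8 at row 2, column 3; remove 8 from row 2 of P and reverse-bump: 8 enters row 1 and ejects 6. So w(8) = 6. P is now [[1, 3, 8], [2, 5], [4, 7]].
Step i=7: Q has 7 at row 3, column 2; remove 7 from row 3 of P and reverse-bump: 7 enters row 2 and ejects 5; 5 enters row 1 and ejects 3. So w(7) = 3. P is now [[1, 5, 8], [2, 7], [4]].
Step i=6: Q has 6 at row 3, column 1; remove 4 from row 3 of P and reverse-bump: 4 enters row 2 and ejects 2; 2 enters row 1 and ejects 1. So w(6) = 1. P is now [[2, 5, 8], [4, 7]].
Step i=5: Q has 5 at row 2, column 2; remove 7 from row 2 of P and reverse-bump: 7 enters row 1 and ejects 5. So w(5) = 5. P is now [[2, 7, 8], [4]].
Step i=4: Q has 4 at row 2, column 1; remove 4 from row 2 of P and reverse-bump: 4 enters row 1 and ejects 2. So w(4) = 2. P is now [[4, 7, 8]].
Step i=3: Q has 3 at row 1, column 3; remove that cell from P, ejecting 8. So w(3) = 8. P is now [[4, 7]].
Step i=2: Q has 2 at row 1, column 2; remove that cell from P, ejecting 7. So w(2) = 7. P is now [[4]].
Step i=1: Q has 1 at row 1, column 1; remove that cell from P, ejecting 4. So w(1) = 4. P is now [].

So w = 4 7 8 2 5 1 3 6.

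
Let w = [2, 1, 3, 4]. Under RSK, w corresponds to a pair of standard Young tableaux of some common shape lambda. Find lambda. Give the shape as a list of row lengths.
[3, 1]

RSK row insertion gives P = [[1, 3, 4], [2]], which has shape [3, 1].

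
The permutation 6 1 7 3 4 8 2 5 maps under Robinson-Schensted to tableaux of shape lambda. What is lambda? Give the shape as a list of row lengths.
[4, 3, 1]

RSK row insertion gives P = [[1, 2, 4, 5], [3, 7, 8], [6]], which has shape [4, 3, 1].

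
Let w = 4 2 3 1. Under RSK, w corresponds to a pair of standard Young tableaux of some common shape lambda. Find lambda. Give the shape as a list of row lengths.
RSK row insertion gives P = [[1, 3], [2], [4]], which has shape [2, 1, 1].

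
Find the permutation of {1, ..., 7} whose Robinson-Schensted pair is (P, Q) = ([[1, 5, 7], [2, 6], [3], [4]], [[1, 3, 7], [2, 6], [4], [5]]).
4 3 6 2 1 5 7

Reverse the RSK construction: for i from n down to 1, find the cell of Q containing i, remove the entry at that cell from P, and reverse-bump it up through P; the value ejected from row 1 is w(i).

Step i=7: Q has 7 at row 1, column 3; remove that cell from P, ejecting 7. So w(7) = 7. P is now [[1, 5], [2, 6], [3], [4]].
Step i=6: Q has 6 at row 2, column 2; remove 6 from row 2 of P and reverse-bump: 6 enters row 1 and ejects 5. So w(6) = 5. P is now [[1, 6], [2], [3], [4]].
Step i=5: Q has 5 at row 4, column 1; remove 4 from row 4 of P and reverse-bump: 4 enters row 3 and ejects 3; 3 enters row 2 and ejects 2; 2 enters row 1 and ejects 1. So w(5) = 1. P is now [[2, 6], [3], [4]].
Step i=4: Q has 4 at row 3, column 1; remove 4 from row 3 of P and reverse-bump: 4 enters row 2 and ejects 3; 3 enters row 1 and ejects 2. So w(4) = 2. P is now [[3, 6], [4]].
Step i=3: Q has 3 at row 1, column 2; remove that cell from P, ejecting 6. So w(3) = 6. P is now [[3], [4]].
Step i=2: Q has 2 at row 2, column 1; remove 4 from row 2 of P and reverse-bump: 4 enters row 1 and ejects 3. So w(2) = 3. P is now [[4]].
Step i=1: Q has 1 at row 1, column 1; remove that cell from P, ejecting 4. So w(1) = 4. P is now [].

So w = 4 3 6 2 1 5 7.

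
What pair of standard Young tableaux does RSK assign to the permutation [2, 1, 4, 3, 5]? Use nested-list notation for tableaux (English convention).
P = [[1, 3, 5], [2, 4]], Q = [[1, 3, 5], [2, 4]]

Insert each entry of the permutation into P by Schensted row insertion, recording in Q the position of each new cell.

After inserting 2: P = [[2]].
After inserting 1: P = [[1], [2]].
After inserting 4: P = [[1, 4], [2]].
After inserting 3: P = [[1, 3], [2, 4]].
After inserting 5: P = [[1, 3, 5], [2, 4]].

So P = [[1, 3, 5], [2, 4]], Q = [[1, 3, 5], [2, 4]].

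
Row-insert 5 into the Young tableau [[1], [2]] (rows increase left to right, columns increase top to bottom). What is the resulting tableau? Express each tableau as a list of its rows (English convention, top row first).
[[1, 5], [2]]

5 is larger than every entry of row 1, so it is appended to row 1. The new tableau is [[1, 5], [2]].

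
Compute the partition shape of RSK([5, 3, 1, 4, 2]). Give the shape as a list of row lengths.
Row-insert each entry into an empty tableau.

After inserting 5: P = [[5]].
After inserting 3: P = [[3], [5]].
After inserting 1: P = [[1], [3], [5]].
After inserting 4: P = [[1, 4], [3], [5]].
After inserting 2: P = [[1, 2], [3, 4], [5]].

The final insertion tableau P = [[1, 2], [3, 4], [5]] has shape [2, 2, 1].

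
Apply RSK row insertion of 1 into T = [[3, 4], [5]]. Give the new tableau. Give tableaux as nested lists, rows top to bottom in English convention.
In row 1, 1 replaces 3 (the leftmost entry greater than 1); 3 is bumped to row 2. In row 2, 3 replaces 5 (the leftmost entry greater than 3); 5 is bumped to row 3. 5 starts a new row 3. The new tableau is [[1, 4], [3], [5]].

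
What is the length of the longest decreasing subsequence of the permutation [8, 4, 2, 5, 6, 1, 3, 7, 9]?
4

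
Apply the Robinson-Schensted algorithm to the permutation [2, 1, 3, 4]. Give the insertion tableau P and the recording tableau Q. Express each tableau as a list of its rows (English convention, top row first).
Insert each entry of the permutation into P by Schensted row insertion, recording in Q the position of each new cell.

After inserting 2: P = [[2]].
After inserting 1: P = [[1], [2]].
After inserting 3: P = [[1, 3], [2]].
After inserting 4: P = [[1, 3, 4], [2]].

So P = [[1, 3, 4], [2]], Q = [[1, 3, 4], [2]].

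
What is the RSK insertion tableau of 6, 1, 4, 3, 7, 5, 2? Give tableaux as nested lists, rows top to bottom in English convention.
P = [[1, 2, 5], [3, 7], [4], [6]]

Insert 6: appended to row 1. P = [[6]].
Insert 1: 1 bumps 6 from row 1; 6 starts row 2. P = [[1], [6]].
Insert 4: appended to row 1. P = [[1, 4], [6]].
Insert 3: 3 bumps 4 from row 1; 4 bumps 6 from row 2; 6 starts row 3. P = [[1, 3], [4], [6]].
Insert 7: appended to row 1. P = [[1, 3, 7], [4], [6]].
Insert 5: 5 bumps 7 from row 1; 7 appends to row 2. P = [[1, 3, 5], [4, 7], [6]].
Insert 2: 2 bumps 3 from row 1; 3 bumps 4 from row 2; 4 bumps 6 from row 3; 6 starts row 4. P = [[1, 2, 5], [3, 7], [4], [6]].

So P = [[1, 2, 5], [3, 7], [4], [6]].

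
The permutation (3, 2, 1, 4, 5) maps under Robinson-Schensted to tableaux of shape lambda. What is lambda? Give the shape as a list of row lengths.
Row-insert each entry into an empty tableau.

After inserting 3: P = [[3]].
After inserting 2: P = [[2], [3]].
After inserting 1: P = [[1], [2], [3]].
After inserting 4: P = [[1, 4], [2], [3]].
After inserting 5: P = [[1, 4, 5], [2], [3]].

The final insertion tableau P = [[1, 4, 5], [2], [3]] has shape [3, 1, 1].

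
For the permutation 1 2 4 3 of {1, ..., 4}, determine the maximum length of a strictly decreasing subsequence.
2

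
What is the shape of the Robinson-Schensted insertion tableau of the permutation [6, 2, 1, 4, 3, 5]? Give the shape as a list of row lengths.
Row-insert each entry into an empty tableau.

After inserting 6: P = [[6]].
After inserting 2: P = [[2], [6]].
After inserting 1: P = [[1], [2], [6]].
After inserting 4: P = [[1, 4], [2], [6]].
After inserting 3: P = [[1, 3], [2, 4], [6]].
After inserting 5: P = [[1, 3, 5], [2, 4], [6]].

The final insertion tableau P = [[1, 3, 5], [2, 4], [6]] has shape [3, 2, 1].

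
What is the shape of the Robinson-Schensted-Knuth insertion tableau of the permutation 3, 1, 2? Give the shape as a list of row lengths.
[2, 1]

RSK row insertion gives P = [[1, 2], [3]], which has shape [2, 1].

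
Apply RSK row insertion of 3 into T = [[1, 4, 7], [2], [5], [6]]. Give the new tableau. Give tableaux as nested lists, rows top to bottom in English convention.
In row 1, 3 replaces 4 (the leftmost entry greater than 3); 4 is bumped to row 2. 4 is appended to row 2. The new tableau is [[1, 3, 7], [2, 4], [5], [6]].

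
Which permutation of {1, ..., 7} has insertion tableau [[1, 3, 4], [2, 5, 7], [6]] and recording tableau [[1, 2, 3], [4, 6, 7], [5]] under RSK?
Reverse the RSK construction: for i from n down to 1, find the cell of Q containing i, remove the entry at that cell from P, and reverse-bump it up through P; the value ejected from row 1 is w(i).

Step i=7: Q has 7 at row 2, column 3; remove 7 from row 2 of P and reverse-bump: 7 enters row 1 and ejects 4. So w(7) = 4. P is now [[1, 3, 7], [2, 5], [6]].
Step i=6: Q has 6 at row 2, column 2; remove 5 from row 2 of P and reverse-bump: 5 enters row 1 and ejects 3. So w(6) = 3. P is now [[1, 5, 7], [2], [6]].
Step i=5: Q has 5 at row 3, column 1; remove 6 from row 3 of P and reverse-bump: 6 enters row 2 and ejects 2; 2 enters row 1 and ejects 1. So w(5) = 1. P is now [[2, 5, 7], [6]].
Step i=4: Q has 4 at row 2, column 1; remove 6 from row 2 of P and reverse-bump: 6 enters row 1 and ejects 5. So w(4) = 5. P is now [[2, 6, 7]].
Step i=3: Q has 3 at row 1, column 3; remove that cell from P, ejecting 7. So w(3) = 7. P is now [[2, 6]].
Step i=2: Q has 2 at row 1, column 2; remove that cell from P, ejecting 6. So w(2) = 6. P is now [[2]].
Step i=1: Q has 1 at row 1, column 1; remove that cell from P, ejecting 2. So w(1) = 2. P is now [].

So w = 2 6 7 5 1 3 4.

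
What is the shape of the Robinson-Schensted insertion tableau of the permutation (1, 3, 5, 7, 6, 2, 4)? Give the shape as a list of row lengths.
[4, 2, 1]

RSK row insertion gives P = [[1, 2, 4, 6], [3, 5], [7]], which has shape [4, 2, 1].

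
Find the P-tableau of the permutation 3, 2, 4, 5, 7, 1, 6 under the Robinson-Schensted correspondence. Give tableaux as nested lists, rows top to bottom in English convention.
P = [[1, 4, 5, 6], [2, 7], [3]]

Insert 3: appended to row 1. P = [[3]].
Insert 2: 2 bumps 3 from row 1; 3 starts row 2. P = [[2], [3]].
Insert 4: appended to row 1. P = [[2, 4], [3]].
Insert 5: appended to row 1. P = [[2, 4, 5], [3]].
Insert 7: appended to row 1. P = [[2, 4, 5, 7], [3]].
Insert 1: 1 bumps 2 from row 1; 2 bumps 3 from row 2; 3 starts row 3. P = [[1, 4, 5, 7], [2], [3]].
Insert 6: 6 bumps 7 from row 1; 7 appends to row 2. P = [[1, 4, 5, 6], [2, 7], [3]].

So P = [[1, 4, 5, 6], [2, 7], [3]].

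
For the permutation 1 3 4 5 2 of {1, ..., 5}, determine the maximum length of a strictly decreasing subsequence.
2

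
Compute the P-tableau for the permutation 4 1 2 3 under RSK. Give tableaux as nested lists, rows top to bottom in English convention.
P = [[1, 2, 3], [4]]

After inserting 4: P = [[4]].
After inserting 1: P = [[1], [4]].
After inserting 2: P = [[1, 2], [4]].
After inserting 3: P = [[1, 2, 3], [4]].

So P = [[1, 2, 3], [4]].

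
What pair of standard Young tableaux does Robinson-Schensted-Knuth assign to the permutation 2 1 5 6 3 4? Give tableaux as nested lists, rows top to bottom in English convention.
P = [[1, 3, 4], [2, 5, 6]], Q = [[1, 3, 4], [2, 5, 6]]

Insert each entry of the permutation into P by Schensted row insertion, recording in Q the position of each new cell.

After inserting 2: P = [[2]].
After inserting 1: P = [[1], [2]].
After inserting 5: P = [[1, 5], [2]].
After inserting 6: P = [[1, 5, 6], [2]].
After inserting 3: P = [[1, 3, 6], [2, 5]].
After inserting 4: P = [[1, 3, 4], [2, 5, 6]].

So P = [[1, 3, 4], [2, 5, 6]], Q = [[1, 3, 4], [2, 5, 6]].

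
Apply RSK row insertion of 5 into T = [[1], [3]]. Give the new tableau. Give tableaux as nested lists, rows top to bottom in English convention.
[[1, 5], [3]]

5 is larger than every entry of row 1, so it is appended to row 1. The new tableau is [[1, 5], [3]].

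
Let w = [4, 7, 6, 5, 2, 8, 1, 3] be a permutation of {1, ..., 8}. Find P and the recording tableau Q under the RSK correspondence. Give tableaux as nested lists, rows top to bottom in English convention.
Insert each entry of the permutation into P by Schensted row insertion, recording in Q the position of each new cell.

Insert 4: appended to row 1. P = [[4]].
Insert 7: appended to row 1. P = [[4, 7]].
Insert 6: 6 bumps 7 from row 1; 7 starts row 2. P = [[4, 6], [7]].
Insert 5: 5 bumps 6 from row 1; 6 bumps 7 from row 2; 7 starts row 3. P = [[4, 5], [6], [7]].
Insert 2: 2 bumps 4 from row 1; 4 bumps 6 from row 2; 6 bumps 7 from row 3; 7 starts row 4. P = [[2, 5], [4], [6], [7]].
Insert 8: appended to row 1. P = [[2, 5, 8], [4], [6], [7]].
Insert 1: 1 bumps 2 from row 1; 2 bumps 4 from row 2; 4 bumps 6 from row 3; 6 bumps 7 from row 4; 7 starts row 5. P = [[1, 5, 8], [2], [4], [6], [7]].
Insert 3: 3 bumps 5 from row 1; 5 appends to row 2. P = [[1, 3, 8], [2, 5], [4], [6], [7]].

So P = [[1, 3, 8], [2, 5], [4], [6], [7]], Q = [[1, 2, 6], [3, 8], [4], [5], [7]].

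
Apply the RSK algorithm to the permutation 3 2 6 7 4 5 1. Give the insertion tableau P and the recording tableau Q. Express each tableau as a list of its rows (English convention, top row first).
P = [[1, 4, 5], [2, 6, 7], [3]], Q = [[1, 3, 4], [2, 5, 6], [7]]

Insert each entry of the permutation into P by Schensted row insertion, recording in Q the position of each new cell.

Insert 3: appended to row 1. P = [[3]].
Insert 2: 2 bumps 3 from row 1; 3 starts row 2. P = [[2], [3]].
Insert 6: appended to row 1. P = [[2, 6], [3]].
Insert 7: appended to row 1. P = [[2, 6, 7], [3]].
Insert 4: 4 bumps 6 from row 1; 6 appends to row 2. P = [[2, 4, 7], [3, 6]].
Insert 5: 5 bumps 7 from row 1; 7 appends to row 2. P = [[2, 4, 5], [3, 6, 7]].
Insert 1: 1 bumps 2 from row 1; 2 bumps 3 from row 2; 3 starts row 3. P = [[1, 4, 5], [2, 6, 7], [3]].

So P = [[1, 4, 5], [2, 6, 7], [3]], Q = [[1, 3, 4], [2, 5, 6], [7]].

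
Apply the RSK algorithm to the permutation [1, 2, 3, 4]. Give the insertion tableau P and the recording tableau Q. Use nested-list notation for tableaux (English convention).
Insert each entry of the permutation into P by Schensted row insertion, recording in Q the position of each new cell.

Insert 1: appended to row 1. P = [[1]].
Insert 2: appended to row 1. P = [[1, 2]].
Insert 3: appended to row 1. P = [[1, 2, 3]].
Insert 4: appended to row 1. P = [[1, 2, 3, 4]].

So P = [[1, 2, 3, 4]], Q = [[1, 2, 3, 4]].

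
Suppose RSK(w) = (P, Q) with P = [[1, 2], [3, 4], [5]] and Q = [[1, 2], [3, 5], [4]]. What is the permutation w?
3 5 4 1 2

Reverse RSK: for i = n, n-1, ..., 1, locate i in Q, remove the corresponding corner cell from P, and reverse-bump its entry up through P; the value ejected from row 1 is w(i).

So w = 3 5 4 1 2.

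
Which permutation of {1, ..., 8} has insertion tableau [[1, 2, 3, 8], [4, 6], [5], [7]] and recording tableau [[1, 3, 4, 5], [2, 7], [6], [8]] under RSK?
7 1 5 6 8 2 4 3

Reverse RSK: for i = n, n-1, ..., 1, locate i in Q, remove the corresponding corner cell from P, and reverse-bump its entry up through P; the value ejected from row 1 is w(i).

So w = 7 1 5 6 8 2 4 3.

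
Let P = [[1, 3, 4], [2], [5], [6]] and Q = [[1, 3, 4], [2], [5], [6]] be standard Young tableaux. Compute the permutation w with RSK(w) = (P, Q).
6 2 3 5 4 1

Reverse the RSK construction: for i from n down to 1, find the cell of Q containing i, remove the entry at that cell from P, and reverse-bump it up through P; the value ejected from row 1 is w(i).

Step i=6: Q has 6 at row 4, column 1; remove 6 from row 4 of P and reverse-bump: 6 enters row 3 and ejects 5; 5 enters row 2 and ejects 2; 2 enters row 1 and ejects 1. So w(6) = 1. P is now [[2, 3, 4], [5], [6]].
Step i=5: Q has 5 at row 3, column 1; remove 6 from row 3 of P and reverse-bump: 6 enters row 2 and ejects 5; 5 enters row 1 and ejects 4. So w(5) = 4. P is now [[2, 3, 5], [6]].
Step i=4: Q has 4 at row 1, column 3; remove that cell from P, ejecting 5. So w(4) = 5. P is now [[2, 3], [6]].
Step i=3: Q has 3 at row 1, column 2; remove that cell from P, ejecting 3. So w(3) = 3. P is now [[2], [6]].
Step i=2: Q has 2 at row 2, column 1; remove 6 from row 2 of P and reverse-bump: 6 enters row 1 and ejects 2. So w(2) = 2. P is now [[6]].
Step i=1: Q has 1 at row 1, column 1; remove that cell from P, ejecting 6. So w(1) = 6. P is now [].

So w = 6 2 3 5 4 1.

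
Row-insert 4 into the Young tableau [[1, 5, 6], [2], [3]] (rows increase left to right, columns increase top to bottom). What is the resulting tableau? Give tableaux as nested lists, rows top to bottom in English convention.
In row 1, 4 replaces 5 (the leftmost entry greater than 4); 5 is bumped to row 2. 5 is appended to row 2. The new tableau is [[1, 4, 6], [2, 5], [3]].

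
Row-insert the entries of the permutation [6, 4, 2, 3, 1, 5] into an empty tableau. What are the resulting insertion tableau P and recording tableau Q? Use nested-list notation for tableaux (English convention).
P = [[1, 3, 5], [2], [4], [6]], Q = [[1, 4, 6], [2], [3], [5]]

Insert each entry of the permutation into P by Schensted row insertion, recording in Q the position of each new cell.

Insert 6: appended to row 1. P = [[6]].
Insert 4: 4 bumps 6 from row 1; 6 starts row 2. P = [[4], [6]].
Insert 2: 2 bumps 4 from row 1; 4 bumps 6 from row 2; 6 starts row 3. P = [[2], [4], [6]].
Insert 3: appended to row 1. P = [[2, 3], [4], [6]].
Insert 1: 1 bumps 2 from row 1; 2 bumps 4 from row 2; 4 bumps 6 from row 3; 6 starts row 4. P = [[1, 3], [2], [4], [6]].
Insert 5: appended to row 1. P = [[1, 3, 5], [2], [4], [6]].

So P = [[1, 3, 5], [2], [4], [6]], Q = [[1, 4, 6], [2], [3], [5]].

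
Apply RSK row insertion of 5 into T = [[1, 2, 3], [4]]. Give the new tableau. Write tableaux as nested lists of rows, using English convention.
[[1, 2, 3, 5], [4]]

5 is larger than every entry of row 1, so it is appended to row 1. The new tableau is [[1, 2, 3, 5], [4]].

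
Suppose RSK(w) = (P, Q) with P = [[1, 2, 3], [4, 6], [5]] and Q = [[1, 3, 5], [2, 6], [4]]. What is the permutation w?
5 1 4 2 6 3

Reverse the RSK construction: for i from n down to 1, find the cell of Q containing i, remove the entry at that cell from P, and reverse-bump it up through P; the value ejected from row 1 is w(i).

Step i=6: Q has 6 at row 2, column 2; remove 6 from row 2 of P and reverse-bump: 6 enters row 1 and ejects 3. So w(6) = 3. P is now [[1, 2, 6], [4], [5]].
Step i=5: Q has 5 at row 1, column 3; remove that cell from P, ejecting 6. So w(5) = 6. P is now [[1, 2], [4], [5]].
Step i=4: Q has 4 at row 3, column 1; remove 5 from row 3 of P and reverse-bump: 5 enters row 2 and ejects 4; 4 enters row 1 and ejects 2. So w(4) = 2. P is now [[1, 4], [5]].
Step i=3: Q has 3 at row 1, column 2; remove that cell from P, ejecting 4. So w(3) = 4. P is now [[1], [5]].
Step i=2: Q has 2 at row 2, column 1; remove 5 from row 2 of P and reverse-bump: 5 enters row 1 and ejects 1. So w(2) = 1. P is now [[5]].
Step i=1: Q has 1 at row 1, column 1; remove that cell from P, ejecting 5. So w(1) = 5. P is now [].

So w = 5 1 4 2 6 3.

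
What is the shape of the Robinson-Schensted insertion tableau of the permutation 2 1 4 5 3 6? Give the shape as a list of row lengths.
Row-insert each entry into an empty tableau.

After inserting 2: P = [[2]].
After inserting 1: P = [[1], [2]].
After inserting 4: P = [[1, 4], [2]].
After inserting 5: P = [[1, 4, 5], [2]].
After inserting 3: P = [[1, 3, 5], [2, 4]].
After inserting 6: P = [[1, 3, 5, 6], [2, 4]].

The final insertion tableau P = [[1, 3, 5, 6], [2, 4]] has shape [4, 2].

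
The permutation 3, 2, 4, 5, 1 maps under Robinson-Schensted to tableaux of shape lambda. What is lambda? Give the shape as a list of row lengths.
[3, 1, 1]

Row-insert each entry into an empty tableau.

After inserting 3: P = [[3]].
After inserting 2: P = [[2], [3]].
After inserting 4: P = [[2, 4], [3]].
After inserting 5: P = [[2, 4, 5], [3]].
After inserting 1: P = [[1, 4, 5], [2], [3]].

The final insertion tableau P = [[1, 4, 5], [2], [3]] has shape [3, 1, 1].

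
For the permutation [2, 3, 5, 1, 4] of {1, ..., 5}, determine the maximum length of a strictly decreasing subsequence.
2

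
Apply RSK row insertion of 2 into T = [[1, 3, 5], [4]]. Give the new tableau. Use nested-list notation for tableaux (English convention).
In row 1, 2 replaces 3 (the leftmost entry greater than 2); 3 is bumped to row 2. In row 2, 3 replaces 4 (the leftmost entry greater than 3); 4 is bumped to row 3. 4 starts a new row 3. The new tableau is [[1, 2, 5], [3], [4]].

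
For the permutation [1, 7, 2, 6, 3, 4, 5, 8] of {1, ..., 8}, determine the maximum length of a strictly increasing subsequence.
6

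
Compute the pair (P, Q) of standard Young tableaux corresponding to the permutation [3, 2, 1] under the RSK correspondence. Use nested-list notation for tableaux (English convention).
P = [[1], [2], [3]], Q = [[1], [2], [3]]

Insert each entry of the permutation into P by Schensted row insertion, recording in Q the position of each new cell.

After inserting 3: P = [[3]].
After inserting 2: P = [[2], [3]].
After inserting 1: P = [[1], [2], [3]].

So P = [[1], [2], [3]], Q = [[1], [2], [3]].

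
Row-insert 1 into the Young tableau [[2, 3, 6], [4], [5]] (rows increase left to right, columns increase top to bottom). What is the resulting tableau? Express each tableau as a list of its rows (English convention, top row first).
In row 1, 1 replaces 2 (the leftmost entry greater than 1); 2 is bumped to row 2. In row 2, 2 replaces 4 (the leftmost entry greater than 2); 4 is bumped to row 3. In row 3, 4 replaces 5 (the leftmost entry greater than 4); 5 is bumped to row 4. 5 starts a new row 4. The new tableau is [[1, 3, 6], [2], [4], [5]].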